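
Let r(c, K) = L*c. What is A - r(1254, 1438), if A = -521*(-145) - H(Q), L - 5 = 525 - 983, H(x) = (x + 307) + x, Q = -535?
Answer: 644370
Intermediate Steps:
H(x) = 307 + 2*x (H(x) = (307 + x) + x = 307 + 2*x)
L = -453 (L = 5 + (525 - 983) = 5 - 458 = -453)
A = 76308 (A = -521*(-145) - (307 + 2*(-535)) = 75545 - (307 - 1070) = 75545 - 1*(-763) = 75545 + 763 = 76308)
r(c, K) = -453*c
A - r(1254, 1438) = 76308 - (-453)*1254 = 76308 - 1*(-568062) = 76308 + 568062 = 644370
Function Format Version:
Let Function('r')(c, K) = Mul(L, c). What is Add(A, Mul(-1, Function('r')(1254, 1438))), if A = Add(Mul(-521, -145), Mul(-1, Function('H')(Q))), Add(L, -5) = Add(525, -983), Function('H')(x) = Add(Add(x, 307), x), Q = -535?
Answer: 644370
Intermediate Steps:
Function('H')(x) = Add(307, Mul(2, x)) (Function('H')(x) = Add(Add(307, x), x) = Add(307, Mul(2, x)))
L = -453 (L = Add(5, Add(525, -983)) = Add(5, -458) = -453)
A = 76308 (A = Add(Mul(-521, -145), Mul(-1, Add(307, Mul(2, -535)))) = Add(75545, Mul(-1, Add(307, -1070))) = Add(75545, Mul(-1, -763)) = Add(75545, 763) = 76308)
Function('r')(c, K) = Mul(-453, c)
Add(A, Mul(-1, Function('r')(1254, 1438))) = Add(76308, Mul(-1, Mul(-453, 1254))) = Add(76308, Mul(-1, -568062)) = Add(76308, 568062) = 644370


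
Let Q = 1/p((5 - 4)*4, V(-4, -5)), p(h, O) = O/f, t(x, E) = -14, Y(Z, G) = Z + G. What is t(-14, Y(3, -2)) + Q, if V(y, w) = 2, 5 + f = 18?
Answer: -15/2 ≈ -7.5000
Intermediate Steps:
f = 13 (f = -5 + 18 = 13)
Y(Z, G) = G + Z
p(h, O) = O/13
Q = 13/2 (Q = 1/((1/13)*2) = 1/(2/13) = 13/2 ≈ 6.5000)
t(-14, Y(3, -2)) + Q = -14 + 13/2 = -15/2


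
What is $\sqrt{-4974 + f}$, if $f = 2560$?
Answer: $i \sqrt{2414} \approx 49.132 i$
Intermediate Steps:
$\sqrt{-4974 + f} = \sqrt{-4974 + 2560} = \sqrt{-2414} = i \sqrt{2414}$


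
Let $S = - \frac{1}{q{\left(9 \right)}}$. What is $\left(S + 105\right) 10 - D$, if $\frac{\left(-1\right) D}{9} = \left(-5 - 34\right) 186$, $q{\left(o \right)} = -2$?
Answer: $-64231$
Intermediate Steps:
$S = \frac{1}{2}$ ($S = - \frac{1}{-2} = \left(-1\right) \left(- \frac{1}{2}\right) = \frac{1}{2} \approx 0.5$)
$D = 65286$ ($D = - 9 \left(-5 - 34\right) 186 = - 9 \left(\left(-39\right) 186\right) = \left(-9\right) \left(-7254\right) = 65286$)
$\left(S + 105\right) 10 - D = \left(\frac{1}{2} + 105\right) 10 - 65286 = \frac{211}{2} \cdot 10 - 65286 = 1055 - 65286 = -64231$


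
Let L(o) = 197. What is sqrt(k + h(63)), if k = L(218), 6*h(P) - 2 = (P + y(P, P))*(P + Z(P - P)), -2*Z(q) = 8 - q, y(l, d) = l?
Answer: sqrt(12927)/3 ≈ 37.899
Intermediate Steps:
Z(q) = -4 + q/2 (Z(q) = -(8 - q)/2 = -4 + q/2)
h(P) = 1/3 + P*(-4 + P)/3 (h(P) = 1/3 + ((P + P)*(P + (-4 + (P - P)/2)))/6 = 1/3 + ((2*P)*(P + (-4 + (1/2)*0)))/6 = 1/3 + ((2*P)*(P + (-4 + 0)))/6 = 1/3 + ((2*P)*(P - 4))/6 = 1/3 + ((2*P)*(-4 + P))/6 = 1/3 + (2*P*(-4 + P))/6 = 1/3 + P*(-4 + P)/3)
k = 197
sqrt(k + h(63)) = sqrt(197 + (1/3 - 4/3*63 + (1/3)*63**2)) = sqrt(197 + (1/3 - 84 + (1/3)*3969)) = sqrt(197 + (1/3 - 84 + 1323)) = sqrt(197 + 3718/3) = sqrt(4309/3) = sqrt(12927)/3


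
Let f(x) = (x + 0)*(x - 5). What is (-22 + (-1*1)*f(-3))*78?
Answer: -3588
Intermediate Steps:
f(x) = x*(-5 + x)
(-22 + (-1*1)*f(-3))*78 = (-22 + (-1*1)*(-3*(-5 - 3)))*78 = (-22 - (-3)*(-8))*78 = (-22 - 1*24)*78 = (-22 - 24)*78 = -46*78 = -3588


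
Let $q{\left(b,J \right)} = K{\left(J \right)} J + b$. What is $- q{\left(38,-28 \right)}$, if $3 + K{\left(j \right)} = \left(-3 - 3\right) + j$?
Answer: $-1074$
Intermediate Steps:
$K{\left(j \right)} = -9 + j$ ($K{\left(j \right)} = -3 + \left(\left(-3 - 3\right) + j\right) = -3 + \left(-6 + j\right) = -9 + j$)
$q{\left(b,J \right)} = b + J \left(-9 + J\right)$ ($q{\left(b,J \right)} = \left(-9 + J\right) J + b = J \left(-9 + J\right) + b = b + J \left(-9 + J\right)$)
$- q{\left(38,-28 \right)} = - (38 - 28 \left(-9 - 28\right)) = - (38 - -1036) = - (38 + 1036) = \left(-1\right) 1074 = -1074$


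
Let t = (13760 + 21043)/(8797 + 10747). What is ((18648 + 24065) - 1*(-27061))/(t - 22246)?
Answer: -1363663056/434741021 ≈ -3.1367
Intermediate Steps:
t = 34803/19544 ≈ 1.7808
((18648 + 24065) - 1*(-27061))/(t - 22246) = ((18648 + 24065) - 1*(-27061))/(34803/19544 - 22246) = (42713 + 27061)/(-434741021/19544) = 69774*(-19544/434741021) = -1363663056/434741021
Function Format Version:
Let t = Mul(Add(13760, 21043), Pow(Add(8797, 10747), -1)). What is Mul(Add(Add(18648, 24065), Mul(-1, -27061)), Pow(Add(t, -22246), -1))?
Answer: Rational(-1363663056, 434741021) ≈ -3.1367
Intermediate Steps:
t = Rational(34803, 19544) (t = Mul(34803, Pow(19544, -1)) = Mul(34803, Rational(1, 19544)) = Rational(34803, 19544) ≈ 1.7808)
Mul(Add(Add(18648, 24065), Mul(-1, -27061)), Pow(Add(t, -22246), -1)) = Mul(Add(Add(18648, 24065), Mul(-1, -27061)), Pow(Add(Rational(34803, 19544), -22246), -1)) = Mul(Add(42713, 27061), Pow(Rational(-434741021, 19544), -1)) = Mul(69774, Rational(-19544, 434741021)) = Rational(-1363663056, 434741021)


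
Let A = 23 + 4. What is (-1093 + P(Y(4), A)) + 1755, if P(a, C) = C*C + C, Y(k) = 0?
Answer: 1418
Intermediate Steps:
A = 27
P(a, C) = C + C**2 (P(a, C) = C**2 + C = C + C**2)
(-1093 + P(Y(4), A)) + 1755 = (-1093 + 27*(1 + 27)) + 1755 = (-1093 + 27*28) + 1755 = (-1093 + 756) + 1755 = -337 + 1755 = 1418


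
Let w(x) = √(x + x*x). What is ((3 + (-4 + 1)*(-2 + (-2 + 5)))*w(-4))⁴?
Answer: 0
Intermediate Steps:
w(x) = √(x + x²)
((3 + (-4 + 1)*(-2 + (-2 + 5)))*w(-4))⁴ = ((3 + (-4 + 1)*(-2 + (-2 + 5)))*√(-4*(1 - 4)))⁴ = ((3 - 3*(-2 + 3))*√(-4*(-3)))⁴ = ((3 - 3*1)*√12)⁴ = ((3 - 3)*(2*√3))⁴ = (0*(2*√3))⁴ = 0⁴ = 0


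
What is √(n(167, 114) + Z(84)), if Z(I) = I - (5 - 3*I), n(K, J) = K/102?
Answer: √3460758/102 ≈ 18.238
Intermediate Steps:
n(K, J) = K/102 (n(K, J) = K*(1/102) = K/102)
Z(I) = -5 + 4*I (Z(I) = I + (-5 + 3*I) = -5 + 4*I)
√(n(167, 114) + Z(84)) = √((1/102)*167 + (-5 + 4*84)) = √(167/102 + (-5 + 336)) = √(167/102 + 331) = √(33929/102) = √3460758/102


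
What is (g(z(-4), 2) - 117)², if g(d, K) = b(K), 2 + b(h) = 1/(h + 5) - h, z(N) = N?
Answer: 715716/49 ≈ 14606.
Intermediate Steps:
b(h) = -2 + 1/(5 + h) - h (b(h) = -2 + (1/(h + 5) - h) = -2 + (1/(5 + h) - h) = -2 + 1/(5 + h) - h)
g(d, K) = (-9 - K² - 7*K)/(5 + K)
(g(z(-4), 2) - 117)² = ((-9 - 1*2² - 7*2)/(5 + 2) - 117)² = ((-9 - 1*4 - 14)/7 - 117)² = ((-9 - 4 - 14)/7 - 117)² = ((⅐)*(-27) - 117)² = (-27/7 - 117)² = (-846/7)² = 715716/49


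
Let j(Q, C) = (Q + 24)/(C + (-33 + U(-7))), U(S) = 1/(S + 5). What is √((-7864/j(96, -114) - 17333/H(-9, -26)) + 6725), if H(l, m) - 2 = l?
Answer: √33281934/42 ≈ 137.36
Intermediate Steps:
H(l, m) = 2 + l
U(S) = 1/(5 + S)
j(Q, C) = (24 + Q)/(-67/2 + C) (j(Q, C) = (Q + 24)/(C + (-33 + 1/(5 - 7))) = (24 + Q)/(C + (-33 + 1/(-2))) = (24 + Q)/(C + (-33 - ½)) = (24 + Q)/(C - 67/2) = (24 + Q)/(-67/2 + C))
√((-7864/j(96, -114) - 17333/H(-9, -26)) + 6725) = √((-7864*(-67 + 2*(-114))/(2*(24 + 96)) - 17333/(2 - 9)) + 6725) = √((-7864/(2*120/(-67 - 228)) - 17333/(-7)) + 6725) = √((-7864/(2*120/(-295)) - 17333*(-⅐)) + 6725) = √((-7864/(2*(-1/295)*120) + 17333/7) + 6725) = √((-7864/(-48/59) + 17333/7) + 6725) = √((-7864*(-59/48) + 17333/7) + 6725) = √((57997/6 + 17333/7) + 6725) = √(509977/42 + 6725) = √(792427/42) = √33281934/42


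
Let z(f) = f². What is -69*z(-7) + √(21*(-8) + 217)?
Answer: -3374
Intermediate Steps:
-69*z(-7) + √(21*(-8) + 217) = -69*(-7)² + √(21*(-8) + 217) = -69*49 + √(-168 + 217) = -3381 + √49 = -3381 + 7 = -3374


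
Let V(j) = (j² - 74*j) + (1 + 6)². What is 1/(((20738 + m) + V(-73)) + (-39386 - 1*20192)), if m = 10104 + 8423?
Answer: -1/9533 ≈ -0.00010490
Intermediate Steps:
m = 18527
V(j) = 49 + j² - 74*j (V(j) = (j² - 74*j) + 7² = (j² - 74*j) + 49 = 49 + j² - 74*j)
1/(((20738 + m) + V(-73)) + (-39386 - 1*20192)) = 1/(((20738 + 18527) + (49 + (-73)² - 74*(-73))) + (-39386 - 1*20192)) = 1/((39265 + (49 + 5329 + 5402)) + (-39386 - 20192)) = 1/((39265 + 10780) - 59578) = 1/(50045 - 59578) = 1/(-9533) = -1/9533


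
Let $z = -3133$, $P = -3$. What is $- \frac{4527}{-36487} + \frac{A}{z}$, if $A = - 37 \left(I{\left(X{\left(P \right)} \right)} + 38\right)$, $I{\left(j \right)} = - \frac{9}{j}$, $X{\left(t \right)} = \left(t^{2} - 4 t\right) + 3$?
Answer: $\frac{519820447}{914510168} \approx 0.56841$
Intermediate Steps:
$X{\left(t \right)} = 3 + t^{2} - 4 t$
$A = - \frac{11137}{8}$ ($A = - 37 \left(- \frac{9}{3 + \left(-3\right)^{2} - -12} + 38\right) = - 37 \left(- \frac{9}{3 + 9 + 12} + 38\right) = - 37 \left(- \frac{9}{24} + 38\right) = - 37 \left(\left(-9\right) \frac{1}{24} + 38\right) = - 37 \left(- \frac{3}{8} + 38\right) = \left(-37\right) \frac{301}{8} = - \frac{11137}{8} \approx -1392.1$)
$- \frac{4527}{-36487} + \frac{A}{z} = - \frac{4527}{-36487} - \frac{11137}{8 \left(-3133\right)} = \left(-4527\right) \left(- \frac{1}{36487}\right) - - \frac{11137}{25064} = \frac{4527}{36487} + \frac{11137}{25064} = \frac{519820447}{914510168}$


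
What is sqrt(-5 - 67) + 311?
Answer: 311 + 6*I*sqrt(2) ≈ 311.0 + 8.4853*I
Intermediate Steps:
sqrt(-5 - 67) + 311 = sqrt(-72) + 311 = 6*I*sqrt(2) + 311 = 311 + 6*I*sqrt(2)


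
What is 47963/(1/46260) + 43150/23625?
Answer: 2096736120826/945 ≈ 2.2188e+9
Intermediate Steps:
47963/(1/46260) + 43150/23625 = 47963/(1/46260) + 43150*(1/23625) = 47963*46260 + 1726/945 = 2218768380 + 1726/945 = 2096736120826/945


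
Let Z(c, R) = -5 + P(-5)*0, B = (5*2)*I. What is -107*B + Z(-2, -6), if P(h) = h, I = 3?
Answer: -3215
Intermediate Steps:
B = 30 (B = (5*2)*3 = 10*3 = 30)
Z(c, R) = -5 (Z(c, R) = -5 - 5*0 = -5 + 0 = -5)
-107*B + Z(-2, -6) = -107*30 - 5 = -3210 - 5 = -3215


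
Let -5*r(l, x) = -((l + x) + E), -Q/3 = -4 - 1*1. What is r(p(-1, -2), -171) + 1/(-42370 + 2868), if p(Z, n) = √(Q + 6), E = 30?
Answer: -5569787/197510 + √21/5 ≈ -27.284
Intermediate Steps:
Q = 15 (Q = -3*(-4 - 1*1) = -3*(-4 - 1) = -3*(-5) = 15)
p(Z, n) = √21 (p(Z, n) = √(15 + 6) = √21)
r(l, x) = 6 + l/5 + x/5 (r(l, x) = -(-1)*((l + x) + 30)/5 = -(-1)*(30 + l + x)/5 = -(-30 - l - x)/5 = 6 + l/5 + x/5)
r(p(-1, -2), -171) + 1/(-42370 + 2868) = (6 + √21/5 + (⅕)*(-171)) + 1/(-42370 + 2868) = (6 + √21/5 - 171/5) + 1/(-39502) = (-141/5 + √21/5) - 1/39502 = -5569787/197510 + √21/5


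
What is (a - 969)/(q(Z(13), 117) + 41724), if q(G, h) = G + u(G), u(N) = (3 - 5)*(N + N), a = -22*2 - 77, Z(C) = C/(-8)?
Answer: -8720/333831 ≈ -0.026121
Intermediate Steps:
Z(C) = -C/8 (Z(C) = C*(-⅛) = -C/8)
a = -121 (a = -44 - 77 = -121)
u(N) = -4*N
q(G, h) = -3*G (q(G, h) = G - 4*G = -3*G)
(a - 969)/(q(Z(13), 117) + 41724) = (-121 - 969)/(-(-3)*13/8 + 41724) = -1090/(-3*(-13/8) + 41724) = -1090/(39/8 + 41724) = -1090/333831/8 = -1090*8/333831 = -8720/333831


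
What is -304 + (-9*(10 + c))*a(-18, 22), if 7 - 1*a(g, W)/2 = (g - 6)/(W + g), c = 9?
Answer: -4750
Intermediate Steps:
a(g, W) = 14 - 2*(-6 + g)/(W + g) (a(g, W) = 14 - 2*(g - 6)/(W + g) = 14 - 2*(-6 + g)/(W + g))
-304 + (-9*(10 + c))*a(-18, 22) = -304 + (-9*(10 + 9))*(2*(6 + 6*(-18) + 7*22)/(22 - 18)) = -304 + (-9*19)*(2*(6 - 108 + 154)/4) = -304 - 342*52/4 = -304 - 171*26 = -304 - 4446 = -4750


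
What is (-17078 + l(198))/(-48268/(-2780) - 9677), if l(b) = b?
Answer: 1466450/839181 ≈ 1.7475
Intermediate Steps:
(-17078 + l(198))/(-48268/(-2780) - 9677) = (-17078 + 198)/(-48268/(-2780) - 9677) = -16880/(-48268*(-1/2780) - 9677) = -16880/(12067/695 - 9677) = -16880/(-6713448/695) = -16880*(-695/6713448) = 1466450/839181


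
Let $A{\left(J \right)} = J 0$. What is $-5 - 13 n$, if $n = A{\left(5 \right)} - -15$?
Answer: $-200$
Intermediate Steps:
$A{\left(J \right)} = 0$
$n = 15$ ($n = 0 - -15 = 0 + 15 = 15$)
$-5 - 13 n = -5 - 195 = -200$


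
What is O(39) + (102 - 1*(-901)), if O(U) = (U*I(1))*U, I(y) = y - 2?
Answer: -518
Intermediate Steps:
I(y) = -2 + y
O(U) = -U**2 (O(U) = (U*(-2 + 1))*U = (U*(-1))*U = (-U)*U = -U**2)
O(39) + (102 - 1*(-901)) = -1*39**2 + (102 - 1*(-901)) = -1*1521 + (102 + 901) = -1521 + 1003 = -518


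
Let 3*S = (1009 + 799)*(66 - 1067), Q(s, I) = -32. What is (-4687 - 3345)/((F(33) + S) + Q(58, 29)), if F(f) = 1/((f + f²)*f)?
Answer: 297392832/22337835167 ≈ 0.013313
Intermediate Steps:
S = -1809808/3 (S = ((1009 + 799)*(66 - 1067))/3 = (1808*(-1001))/3 = (⅓)*(-1809808) = -1809808/3 ≈ -6.0327e+5)
F(f) = 1/(f*(f + f²))
(-4687 - 3345)/((F(33) + S) + Q(58, 29)) = (-4687 - 3345)/((1/(33²*(1 + 33)) - 1809808/3) - 32) = -8032/(((1/1089)/34 - 1809808/3) - 32) = -8032/(((1/1089)*(1/34) - 1809808/3) - 32) = -8032/((1/37026 - 1809808/3) - 32) = -8032/(-22336650335/37026 - 32) = -8032/(-22337835167/37026) = -8032*(-37026/22337835167) = 297392832/22337835167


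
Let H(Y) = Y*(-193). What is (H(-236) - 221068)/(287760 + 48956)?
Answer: -43880/84179 ≈ -0.52127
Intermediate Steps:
H(Y) = -193*Y
(H(-236) - 221068)/(287760 + 48956) = (-193*(-236) - 221068)/(287760 + 48956) = (45548 - 221068)/336716 = -175520*1/336716 = -43880/84179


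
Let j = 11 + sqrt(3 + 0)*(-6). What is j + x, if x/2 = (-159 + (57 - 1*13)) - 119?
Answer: -457 - 6*sqrt(3) ≈ -467.39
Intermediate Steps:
x = -468 (x = 2*((-159 + (57 - 1*13)) - 119) = 2*((-159 + (57 - 13)) - 119) = 2*((-159 + 44) - 119) = 2*(-115 - 119) = 2*(-234) = -468)
j = 11 - 6*sqrt(3) (j = 11 + sqrt(3)*(-6) = 11 - 6*sqrt(3) ≈ 0.60770)
j + x = (11 - 6*sqrt(3)) - 468 = -457 - 6*sqrt(3)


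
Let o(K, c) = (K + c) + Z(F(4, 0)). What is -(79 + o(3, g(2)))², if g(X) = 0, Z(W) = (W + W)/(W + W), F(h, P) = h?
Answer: -6889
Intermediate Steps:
Z(W) = 1 (Z(W) = (2*W)/((2*W)) = (2*W)*(1/(2*W)) = 1)
o(K, c) = 1 + K + c (o(K, c) = (K + c) + 1 = 1 + K + c)
-(79 + o(3, g(2)))² = -(79 + (1 + 3 + 0))² = -(79 + 4)² = -1*83² = -1*6889 = -6889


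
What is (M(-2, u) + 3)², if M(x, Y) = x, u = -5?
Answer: 1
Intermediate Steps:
(M(-2, u) + 3)² = (-2 + 3)² = 1² = 1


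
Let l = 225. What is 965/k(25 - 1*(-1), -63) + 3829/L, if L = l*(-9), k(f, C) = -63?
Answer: -243928/14175 ≈ -17.208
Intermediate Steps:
L = -2025 (L = 225*(-9) = -2025)
965/k(25 - 1*(-1), -63) + 3829/L = 965/(-63) + 3829/(-2025) = 965*(-1/63) + 3829*(-1/2025) = -965/63 - 3829/2025 = -243928/14175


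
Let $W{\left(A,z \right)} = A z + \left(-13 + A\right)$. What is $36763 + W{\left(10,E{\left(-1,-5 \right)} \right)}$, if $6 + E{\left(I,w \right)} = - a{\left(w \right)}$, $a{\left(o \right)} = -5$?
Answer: $36750$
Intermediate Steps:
$E{\left(I,w \right)} = -1$ ($E{\left(I,w \right)} = -6 - -5 = -6 + 5 = -1$)
$W{\left(A,z \right)} = -13 + A + A z$
$36763 + W{\left(10,E{\left(-1,-5 \right)} \right)} = 36763 + \left(-13 + 10 + 10 \left(-1\right)\right) = 36763 - 13 = 36750$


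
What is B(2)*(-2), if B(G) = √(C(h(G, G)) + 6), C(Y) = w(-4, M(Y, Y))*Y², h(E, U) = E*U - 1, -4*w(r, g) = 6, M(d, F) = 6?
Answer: -I*√30 ≈ -5.4772*I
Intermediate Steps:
w(r, g) = -3/2 (w(r, g) = -¼*6 = -3/2)
h(E, U) = -1 + E*U
C(Y) = -3*Y²/2
B(G) = √(6 - 3*(-1 + G²)²/2) (B(G) = √(-3*(-1 + G*G)²/2 + 6) = √(-3*(-1 + G²)²/2 + 6) = √(6 - 3*(-1 + G²)²/2))
B(2)*(-2) = (√(24 - 6*(-1 + 2²)²)/2)*(-2) = (√(24 - 6*(-1 + 4)²)/2)*(-2) = (√(24 - 6*3²)/2)*(-2) = (√(24 - 6*9)/2)*(-2) = (√(24 - 54)/2)*(-2) = (√(-30)/2)*(-2) = ((I*√30)/2)*(-2) = (I*√30/2)*(-2) = -I*√30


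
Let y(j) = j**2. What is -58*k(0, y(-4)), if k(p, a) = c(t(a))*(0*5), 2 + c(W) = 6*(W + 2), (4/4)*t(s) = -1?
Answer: 0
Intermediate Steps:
t(s) = -1
c(W) = 10 + 6*W (c(W) = -2 + 6*(W + 2) = -2 + 6*(2 + W) = -2 + (12 + 6*W) = 10 + 6*W)
k(p, a) = 0 (k(p, a) = (10 + 6*(-1))*(0*5) = (10 - 6)*0 = 4*0 = 0)
-58*k(0, y(-4)) = -58*0 = 0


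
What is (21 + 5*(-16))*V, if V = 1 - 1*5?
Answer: 236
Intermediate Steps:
V = -4 (V = 1 - 5 = -4)
(21 + 5*(-16))*V = (21 + 5*(-16))*(-4) = (21 - 80)*(-4) = -59*(-4) = 236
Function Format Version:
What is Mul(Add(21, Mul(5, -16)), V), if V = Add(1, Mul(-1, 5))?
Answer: 236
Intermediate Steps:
V = -4 (V = Add(1, -5) = -4)
Mul(Add(21, Mul(5, -16)), V) = Mul(Add(21, Mul(5, -16)), -4) = Mul(Add(21, -80), -4) = Mul(-59, -4) = 236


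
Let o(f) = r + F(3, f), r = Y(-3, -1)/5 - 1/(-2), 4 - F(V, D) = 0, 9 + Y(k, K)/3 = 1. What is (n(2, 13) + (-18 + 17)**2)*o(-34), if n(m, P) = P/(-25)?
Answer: -18/125 ≈ -0.14400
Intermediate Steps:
Y(k, K) = -24 (Y(k, K) = -27 + 3*1 = -27 + 3 = -24)
F(V, D) = 4 (F(V, D) = 4 - 1*0 = 4 + 0 = 4)
r = -43/10 (r = -24/5 - 1/(-2) = -24*1/5 - 1*(-1/2) = -24/5 + 1/2 = -43/10 ≈ -4.3000)
n(m, P) = -P/25 (n(m, P) = P*(-1/25) = -P/25)
o(f) = -3/10 (o(f) = -43/10 + 4 = -3/10)
(n(2, 13) + (-18 + 17)**2)*o(-34) = (-1/25*13 + (-18 + 17)**2)*(-3/10) = (-13/25 + (-1)**2)*(-3/10) = (-13/25 + 1)*(-3/10) = (12/25)*(-3/10) = -18/125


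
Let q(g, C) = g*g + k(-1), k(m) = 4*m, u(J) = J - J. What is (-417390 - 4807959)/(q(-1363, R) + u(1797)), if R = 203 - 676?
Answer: -1741783/619255 ≈ -2.8127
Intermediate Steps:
u(J) = 0
R = -473
q(g, C) = -4 + g² (q(g, C) = g*g + 4*(-1) = g² - 4 = -4 + g²)
(-417390 - 4807959)/(q(-1363, R) + u(1797)) = (-417390 - 4807959)/((-4 + (-1363)²) + 0) = -5225349/((-4 + 1857769) + 0) = -5225349/(1857765 + 0) = -5225349/1857765 = -5225349*1/1857765 = -1741783/619255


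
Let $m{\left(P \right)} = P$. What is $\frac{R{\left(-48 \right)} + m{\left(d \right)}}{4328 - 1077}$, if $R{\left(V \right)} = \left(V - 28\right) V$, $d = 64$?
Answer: $\frac{3712}{3251} \approx 1.1418$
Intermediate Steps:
$R{\left(V \right)} = V \left(-28 + V\right)$ ($R{\left(V \right)} = \left(-28 + V\right) V = V \left(-28 + V\right)$)
$\frac{R{\left(-48 \right)} + m{\left(d \right)}}{4328 - 1077} = \frac{- 48 \left(-28 - 48\right) + 64}{4328 - 1077} = \frac{\left(-48\right) \left(-76\right) + 64}{3251} = \left(3648 + 64\right) \frac{1}{3251} = 3712 \cdot \frac{1}{3251} = \frac{3712}{3251}$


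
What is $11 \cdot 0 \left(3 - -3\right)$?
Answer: $0$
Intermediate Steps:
$11 \cdot 0 \left(3 - -3\right) = 0 \left(3 + 3\right) = 0 \cdot 6 = 0$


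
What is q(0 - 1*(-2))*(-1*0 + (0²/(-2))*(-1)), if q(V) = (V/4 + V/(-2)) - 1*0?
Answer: 0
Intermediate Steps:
q(V) = -V/4 (q(V) = (V*(¼) + V*(-½)) + 0 = (V/4 - V/2) + 0 = -V/4 + 0 = -V/4)
q(0 - 1*(-2))*(-1*0 + (0²/(-2))*(-1)) = (-(0 - 1*(-2))/4)*(-1*0 + (0²/(-2))*(-1)) = (-(0 + 2)/4)*(0 + (0*(-½))*(-1)) = (-¼*2)*(0 + 0*(-1)) = -(0 + 0)/2 = -½*0 = 0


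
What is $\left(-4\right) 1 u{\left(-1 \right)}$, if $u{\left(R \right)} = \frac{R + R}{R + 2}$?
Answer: $8$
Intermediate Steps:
$u{\left(R \right)} = \frac{2 R}{2 + R}$
$\left(-4\right) 1 u{\left(-1 \right)} = \left(-4\right) 1 \cdot 2 \left(-1\right) \frac{1}{2 - 1} = - 4 \cdot 2 \left(-1\right) 1^{-1} = - 4 \cdot 2 \left(-1\right) 1 = \left(-4\right) \left(-2\right) = 8$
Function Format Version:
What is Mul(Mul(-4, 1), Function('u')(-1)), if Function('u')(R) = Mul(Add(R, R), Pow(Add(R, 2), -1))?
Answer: 8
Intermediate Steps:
Function('u')(R) = Mul(2, R, Pow(Add(2, R), -1)) (Function('u')(R) = Mul(Mul(2, R), Pow(Add(2, R), -1)) = Mul(2, R, Pow(Add(2, R), -1)))
Mul(Mul(-4, 1), Function('u')(-1)) = Mul(Mul(-4, 1), Mul(2, -1, Pow(Add(2, -1), -1))) = Mul(-4, Mul(2, -1, Pow(1, -1))) = Mul(-4, Mul(2, -1, 1)) = Mul(-4, -2) = 8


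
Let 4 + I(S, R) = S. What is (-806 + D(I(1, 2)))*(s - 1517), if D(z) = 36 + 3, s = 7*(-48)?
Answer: 1421251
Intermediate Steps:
I(S, R) = -4 + S
s = -336
D(z) = 39
(-806 + D(I(1, 2)))*(s - 1517) = (-806 + 39)*(-336 - 1517) = -767*(-1853) = 1421251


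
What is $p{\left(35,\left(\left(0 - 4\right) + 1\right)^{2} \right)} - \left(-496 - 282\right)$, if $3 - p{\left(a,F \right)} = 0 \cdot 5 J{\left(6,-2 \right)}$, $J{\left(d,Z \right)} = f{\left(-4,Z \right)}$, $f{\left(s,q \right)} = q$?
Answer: $781$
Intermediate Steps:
$J{\left(d,Z \right)} = Z$
$p{\left(a,F \right)} = 3$ ($p{\left(a,F \right)} = 3 - 0 \cdot 5 \left(-2\right) = 3 - 0 \left(-2\right) = 3 - 0 = 3 + 0 = 3$)
$p{\left(35,\left(\left(0 - 4\right) + 1\right)^{2} \right)} - \left(-496 - 282\right) = 3 - \left(-496 - 282\right) = 3 - -778 = 3 + 778 = 781$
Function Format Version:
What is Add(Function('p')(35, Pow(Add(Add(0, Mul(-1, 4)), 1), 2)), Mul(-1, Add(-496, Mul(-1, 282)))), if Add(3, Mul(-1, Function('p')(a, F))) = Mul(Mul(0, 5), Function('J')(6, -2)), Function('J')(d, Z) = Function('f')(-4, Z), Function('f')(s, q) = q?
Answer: 781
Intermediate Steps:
Function('J')(d, Z) = Z
Function('p')(a, F) = 3 (Function('p')(a, F) = Add(3, Mul(-1, Mul(Mul(0, 5), -2))) = Add(3, Mul(-1, Mul(0, -2))) = Add(3, Mul(-1, 0)) = Add(3, 0) = 3)
Add(Function('p')(35, Pow(Add(Add(0, Mul(-1, 4)), 1), 2)), Mul(-1, Add(-496, Mul(-1, 282)))) = Add(3, Mul(-1, Add(-496, Mul(-1, 282)))) = Add(3, Mul(-1, Add(-496, -282))) = Add(3, Mul(-1, -778)) = Add(3, 778) = 781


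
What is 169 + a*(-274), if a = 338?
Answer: -92443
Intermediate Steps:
169 + a*(-274) = 169 + 338*(-274) = 169 - 92612 = -92443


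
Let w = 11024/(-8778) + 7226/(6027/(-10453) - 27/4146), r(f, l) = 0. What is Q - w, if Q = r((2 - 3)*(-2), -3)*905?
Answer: 50911281806804/4107807011 ≈ 12394.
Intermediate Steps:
Q = 0 (Q = 0*905 = 0)
w = -50911281806804/4107807011 (w = 11024*(-1/8778) + 7226/(6027*(-1/10453) - 27*1/4146) = -5512/4389 + 7226/(-6027/10453 - 9/1382) = -5512/4389 + 7226/(-8423391/14446046) = -5512/4389 + 7226*(-14446046/8423391) = -5512/4389 - 104387128396/8423391 = -50911281806804/4107807011 ≈ -12394.)
Q - w = 0 - 1*(-50911281806804/4107807011) = 0 + 50911281806804/4107807011 = 50911281806804/4107807011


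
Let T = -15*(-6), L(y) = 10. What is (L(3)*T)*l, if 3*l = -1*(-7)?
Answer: 2100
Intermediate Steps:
T = 90
l = 7/3 (l = (-1*(-7))/3 = (1/3)*7 = 7/3 ≈ 2.3333)
(L(3)*T)*l = (10*90)*(7/3) = 900*(7/3) = 2100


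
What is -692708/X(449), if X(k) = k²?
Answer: -692708/201601 ≈ -3.4360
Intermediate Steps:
-692708/X(449) = -692708/(449²) = -692708/201601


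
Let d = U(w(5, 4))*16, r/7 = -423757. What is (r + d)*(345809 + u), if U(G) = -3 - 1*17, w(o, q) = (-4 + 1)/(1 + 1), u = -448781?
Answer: 305478691668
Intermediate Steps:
r = -2966299 (r = 7*(-423757) = -2966299)
w(o, q) = -3/2
U(G) = -20 (U(G) = -3 - 17 = -20)
d = -320 (d = -20*16 = -320)
(r + d)*(345809 + u) = (-2966299 - 320)*(345809 - 448781) = -2966619*(-102972) = 305478691668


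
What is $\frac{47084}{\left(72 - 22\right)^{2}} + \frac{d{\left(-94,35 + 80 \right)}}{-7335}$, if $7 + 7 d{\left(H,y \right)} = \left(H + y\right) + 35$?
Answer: $\frac{17267182}{916875} \approx 18.833$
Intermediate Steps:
$d{\left(H,y \right)} = 4 + \frac{H}{7} + \frac{y}{7}$ ($d{\left(H,y \right)} = -1 + \frac{\left(H + y\right) + 35}{7} = -1 + \frac{35 + H + y}{7} = -1 + \left(5 + \frac{H}{7} + \frac{y}{7}\right) = 4 + \frac{H}{7} + \frac{y}{7}$)
$\frac{47084}{\left(72 - 22\right)^{2}} + \frac{d{\left(-94,35 + 80 \right)}}{-7335} = \frac{47084}{\left(72 - 22\right)^{2}} + \frac{4 + \frac{1}{7} \left(-94\right) + \frac{35 + 80}{7}}{-7335} = \frac{47084}{50^{2}} + \left(4 - \frac{94}{7} + \frac{1}{7} \cdot 115\right) \left(- \frac{1}{7335}\right) = \frac{47084}{2500} + \left(4 - \frac{94}{7} + \frac{115}{7}\right) \left(- \frac{1}{7335}\right) = 47084 \cdot \frac{1}{2500} + 7 \left(- \frac{1}{7335}\right) = \frac{11771}{625} - \frac{7}{7335} = \frac{17267182}{916875}$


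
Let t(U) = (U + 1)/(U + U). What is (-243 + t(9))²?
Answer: 4761124/81 ≈ 58779.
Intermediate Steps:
t(U) = (1 + U)/(2*U) (t(U) = (1 + U)/((2*U)) = (1 + U)*(1/(2*U)) = (1 + U)/(2*U))
(-243 + t(9))² = (-243 + (½)*(1 + 9)/9)² = (-243 + (½)*(⅑)*10)² = (-243 + 5/9)² = (-2182/9)² = 4761124/81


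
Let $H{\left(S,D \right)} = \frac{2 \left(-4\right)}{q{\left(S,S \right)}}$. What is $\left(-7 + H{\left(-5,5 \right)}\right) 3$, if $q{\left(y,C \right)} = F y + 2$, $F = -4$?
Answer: $- \frac{243}{11} \approx -22.091$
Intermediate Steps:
$q{\left(y,C \right)} = 2 - 4 y$ ($q{\left(y,C \right)} = - 4 y + 2 = 2 - 4 y$)
$H{\left(S,D \right)} = - \frac{8}{2 - 4 S}$ ($H{\left(S,D \right)} = \frac{2 \left(-4\right)}{2 - 4 S} = - \frac{8}{2 - 4 S}$)
$\left(-7 + H{\left(-5,5 \right)}\right) 3 = \left(-7 + \frac{4}{-1 + 2 \left(-5\right)}\right) 3 = \left(-7 + \frac{4}{-1 - 10}\right) 3 = \left(-7 + \frac{4}{-11}\right) 3 = \left(-7 + 4 \left(- \frac{1}{11}\right)\right) 3 = \left(-7 - \frac{4}{11}\right) 3 = \left(- \frac{81}{11}\right) 3 = - \frac{243}{11}$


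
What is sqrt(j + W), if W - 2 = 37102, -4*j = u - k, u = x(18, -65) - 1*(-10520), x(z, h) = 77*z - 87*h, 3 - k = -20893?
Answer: sqrt(151751)/2 ≈ 194.78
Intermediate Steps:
k = 20896 (k = 3 - 1*(-20893) = 3 + 20893 = 20896)
x(z, h) = -87*h + 77*z
u = 17561 (u = (-87*(-65) + 77*18) - 1*(-10520) = (5655 + 1386) + 10520 = 7041 + 10520 = 17561)
j = 3335/4 (j = -(17561 - 1*20896)/4 = -(17561 - 20896)/4 = -1/4*(-3335) = 3335/4 ≈ 833.75)
W = 37104 (W = 2 + 37102 = 37104)
sqrt(j + W) = sqrt(3335/4 + 37104) = sqrt(151751/4) = sqrt(151751)/2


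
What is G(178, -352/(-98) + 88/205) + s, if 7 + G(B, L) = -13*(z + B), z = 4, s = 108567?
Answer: 106194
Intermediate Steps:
G(B, L) = -59 - 13*B (G(B, L) = -7 - 13*(4 + B) = -7 + (-52 - 13*B) = -59 - 13*B)
G(178, -352/(-98) + 88/205) + s = (-59 - 13*178) + 108567 = (-59 - 2314) + 108567 = -2373 + 108567 = 106194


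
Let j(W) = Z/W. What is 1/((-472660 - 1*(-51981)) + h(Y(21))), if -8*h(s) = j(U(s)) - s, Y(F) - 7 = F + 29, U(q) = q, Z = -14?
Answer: -456/191826361 ≈ -2.3771e-6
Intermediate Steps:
j(W) = -14/W
Y(F) = 36 + F (Y(F) = 7 + (F + 29) = 7 + (29 + F) = 36 + F)
h(s) = s/8 + 7/(4*s) (h(s) = -(-14/s - s)/8 = -(-s - 14/s)/8 = s/8 + 7/(4*s))
1/((-472660 - 1*(-51981)) + h(Y(21))) = 1/((-472660 - 1*(-51981)) + (14 + (36 + 21)**2)/(8*(36 + 21))) = 1/((-472660 + 51981) + (1/8)*(14 + 57**2)/57) = 1/(-420679 + (1/8)*(1/57)*(14 + 3249)) = 1/(-420679 + (1/8)*(1/57)*3263) = 1/(-420679 + 3263/456) = 1/(-191826361/456) = -456/191826361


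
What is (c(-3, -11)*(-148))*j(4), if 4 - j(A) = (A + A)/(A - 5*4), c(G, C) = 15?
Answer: -9990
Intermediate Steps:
j(A) = 4 - 2*A/(-20 + A) (j(A) = 4 - (A + A)/(A - 5*4) = 4 - 2*A/(A - 20) = 4 - 2*A/(-20 + A))
(c(-3, -11)*(-148))*j(4) = (15*(-148))*(2*(-40 + 4)/(-20 + 4)) = -4440*(-36)/(-16) = -4440*(-1)*(-36)/16 = -2220*9/2 = -9990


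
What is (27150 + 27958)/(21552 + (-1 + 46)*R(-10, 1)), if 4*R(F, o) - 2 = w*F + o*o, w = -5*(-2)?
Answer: 220432/81843 ≈ 2.6934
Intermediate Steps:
w = 10
R(F, o) = ½ + o²/4 + 5*F/2 (R(F, o) = ½ + (10*F + o*o)/4 = ½ + (10*F + o²)/4 = ½ + (o² + 10*F)/4 = ½ + (o²/4 + 5*F/2) = ½ + o²/4 + 5*F/2)
(27150 + 27958)/(21552 + (-1 + 46)*R(-10, 1)) = (27150 + 27958)/(21552 + (-1 + 46)*(½ + (¼)*1² + (5/2)*(-10))) = 55108/(21552 + 45*(½ + (¼)*1 - 25)) = 55108/(21552 + 45*(½ + ¼ - 25)) = 55108/(21552 + 45*(-97/4)) = 55108/(21552 - 4365/4) = 55108/(81843/4) = 55108*(4/81843) = 220432/81843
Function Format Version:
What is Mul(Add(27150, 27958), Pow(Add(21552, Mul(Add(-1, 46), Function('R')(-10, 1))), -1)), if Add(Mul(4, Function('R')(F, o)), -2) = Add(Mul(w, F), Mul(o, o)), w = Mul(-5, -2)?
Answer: Rational(220432, 81843) ≈ 2.6934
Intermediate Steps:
w = 10
Function('R')(F, o) = Add(Rational(1, 2), Mul(Rational(1, 4), Pow(o, 2)), Mul(Rational(5, 2), F)) (Function('R')(F, o) = Add(Rational(1, 2), Mul(Rational(1, 4), Add(Mul(10, F), Mul(o, o)))) = Add(Rational(1, 2), Mul(Rational(1, 4), Add(Mul(10, F), Pow(o, 2)))) = Add(Rational(1, 2), Mul(Rational(1, 4), Add(Pow(o, 2), Mul(10, F)))) = Add(Rational(1, 2), Add(Mul(Rational(1, 4), Pow(o, 2)), Mul(Rational(5, 2), F))) = Add(Rational(1, 2), Mul(Rational(1, 4), Pow(o, 2)), Mul(Rational(5, 2), F)))
Mul(Add(27150, 27958), Pow(Add(21552, Mul(Add(-1, 46), Function('R')(-10, 1))), -1)) = Mul(Add(27150, 27958), Pow(Add(21552, Mul(Add(-1, 46), Add(Rational(1, 2), Mul(Rational(1, 4), Pow(1, 2)), Mul(Rational(5, 2), -10)))), -1)) = Mul(55108, Pow(Add(21552, Mul(45, Add(Rational(1, 2), Mul(Rational(1, 4), 1), -25))), -1)) = Mul(55108, Pow(Add(21552, Mul(45, Add(Rational(1, 2), Rational(1, 4), -25))), -1)) = Mul(55108, Pow(Add(21552, Mul(45, Rational(-97, 4))), -1)) = Mul(55108, Pow(Add(21552, Rational(-4365, 4)), -1)) = Mul(55108, Pow(Rational(81843, 4), -1)) = Mul(55108, Rational(4, 81843)) = Rational(220432, 81843)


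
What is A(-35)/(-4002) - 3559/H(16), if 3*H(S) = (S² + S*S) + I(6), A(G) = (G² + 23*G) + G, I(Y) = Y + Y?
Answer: -21465547/1048524 ≈ -20.472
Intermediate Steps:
I(Y) = 2*Y
A(G) = G² + 24*G
H(S) = 4 + 2*S²/3 (H(S) = ((S² + S*S) + 2*6)/3 = ((S² + S²) + 12)/3 = (2*S² + 12)/3 = (12 + 2*S²)/3 = 4 + 2*S²/3)
A(-35)/(-4002) - 3559/H(16) = -35*(24 - 35)/(-4002) - 3559/(4 + (⅔)*16²) = -35*(-11)*(-1/4002) - 3559/(4 + (⅔)*256) = 385*(-1/4002) - 3559/(4 + 512/3) = -385/4002 - 3559/524/3 = -385/4002 - 3559*3/524 = -385/4002 - 10677/524 = -21465547/1048524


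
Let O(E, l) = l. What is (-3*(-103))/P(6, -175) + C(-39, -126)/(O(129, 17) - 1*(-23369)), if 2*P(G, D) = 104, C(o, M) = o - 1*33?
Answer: 3611265/608036 ≈ 5.9392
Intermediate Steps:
C(o, M) = -33 + o (C(o, M) = o - 33 = -33 + o)
P(G, D) = 52 (P(G, D) = (½)*104 = 52)
(-3*(-103))/P(6, -175) + C(-39, -126)/(O(129, 17) - 1*(-23369)) = -3*(-103)/52 + (-33 - 39)/(17 - 1*(-23369)) = 309*(1/52) - 72/(17 + 23369) = 309/52 - 72/23386 = 309/52 - 72*1/23386 = 309/52 - 36/11693 = 3611265/608036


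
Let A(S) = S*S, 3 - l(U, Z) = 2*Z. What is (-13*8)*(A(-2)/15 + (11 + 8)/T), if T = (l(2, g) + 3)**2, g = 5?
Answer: -4537/30 ≈ -151.23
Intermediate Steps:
l(U, Z) = 3 - 2*Z
T = 16 (T = ((3 - 2*5) + 3)**2 = ((3 - 10) + 3)**2 = (-7 + 3)**2 = (-4)**2 = 16)
A(S) = S**2
(-13*8)*(A(-2)/15 + (11 + 8)/T) = (-13*8)*((-2)**2/15 + (11 + 8)/16) = -104*(4*(1/15) + 19*(1/16)) = -104*(4/15 + 19/16) = -104*349/240 = -4537/30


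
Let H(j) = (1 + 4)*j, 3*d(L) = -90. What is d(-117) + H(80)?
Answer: 370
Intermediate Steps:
d(L) = -30 (d(L) = (⅓)*(-90) = -30)
H(j) = 5*j
d(-117) + H(80) = -30 + 5*80 = -30 + 400 = 370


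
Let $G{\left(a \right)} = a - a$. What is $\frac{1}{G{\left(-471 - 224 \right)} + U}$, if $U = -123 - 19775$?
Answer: $- \frac{1}{19898} \approx -5.0256 \cdot 10^{-5}$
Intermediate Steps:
$G{\left(a \right)} = 0$
$U = -19898$ ($U = -123 - 19775 = -19898$)
$\frac{1}{G{\left(-471 - 224 \right)} + U} = \frac{1}{0 - 19898} = \frac{1}{-19898} = - \frac{1}{19898}$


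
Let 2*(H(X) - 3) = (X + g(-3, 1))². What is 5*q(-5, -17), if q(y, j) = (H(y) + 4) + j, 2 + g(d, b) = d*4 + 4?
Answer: 1025/2 ≈ 512.50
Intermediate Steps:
g(d, b) = 2 + 4*d (g(d, b) = -2 + (d*4 + 4) = -2 + (4*d + 4) = -2 + (4 + 4*d) = 2 + 4*d)
H(X) = 3 + (-10 + X)²/2 (H(X) = 3 + (X + (2 + 4*(-3)))²/2 = 3 + (X + (2 - 12))²/2 = 3 + (X - 10)²/2 = 3 + (-10 + X)²/2)
q(y, j) = 7 + j + (-10 + y)²/2 (q(y, j) = ((3 + (-10 + y)²/2) + 4) + j = (7 + (-10 + y)²/2) + j = 7 + j + (-10 + y)²/2)
5*q(-5, -17) = 5*(7 - 17 + (-10 - 5)²/2) = 5*(7 - 17 + (½)*(-15)²) = 5*(7 - 17 + (½)*225) = 5*(7 - 17 + 225/2) = 5*(205/2) = 1025/2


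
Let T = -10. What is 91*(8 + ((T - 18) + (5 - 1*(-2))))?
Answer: -1183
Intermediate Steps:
91*(8 + ((T - 18) + (5 - 1*(-2)))) = 91*(8 + ((-10 - 18) + (5 - 1*(-2)))) = 91*(8 + (-28 + (5 + 2))) = 91*(8 + (-28 + 7)) = 91*(8 - 21) = 91*(-13) = -1183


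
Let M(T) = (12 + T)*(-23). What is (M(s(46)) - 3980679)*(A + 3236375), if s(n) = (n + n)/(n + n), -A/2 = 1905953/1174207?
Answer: -15128394630141249182/1174207 ≈ -1.2884e+13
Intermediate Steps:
A = -3811906/1174207 ≈ -3.2464
s(n) = 1 (s(n) = (2*n)/((2*n)) = (2*n)*(1/(2*n)) = 1)
M(T) = -276 - 23*T
(M(s(46)) - 3980679)*(A + 3236375) = ((-276 - 23*1) - 3980679)*(-3811906/1174207 + 3236375) = ((-276 - 23) - 3980679)*(3800170367719/1174207) = (-299 - 3980679)*(3800170367719/1174207) = -3980978*3800170367719/1174207 = -15128394630141249182/1174207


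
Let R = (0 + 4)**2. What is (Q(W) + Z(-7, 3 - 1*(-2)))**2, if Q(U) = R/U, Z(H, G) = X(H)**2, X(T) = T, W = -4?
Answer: 2025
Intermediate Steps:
R = 16 (R = 4**2 = 16)
Z(H, G) = H**2
Q(U) = 16/U
(Q(W) + Z(-7, 3 - 1*(-2)))**2 = (16/(-4) + (-7)**2)**2 = (16*(-1/4) + 49)**2 = (-4 + 49)**2 = 45**2 = 2025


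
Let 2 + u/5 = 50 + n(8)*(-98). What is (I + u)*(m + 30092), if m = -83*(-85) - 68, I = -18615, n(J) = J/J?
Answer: -699495335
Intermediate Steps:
n(J) = 1
u = -250 (u = -10 + 5*(50 + 1*(-98)) = -10 + 5*(50 - 98) = -10 + 5*(-48) = -10 - 240 = -250)
m = 6987 (m = 7055 - 68 = 6987)
(I + u)*(m + 30092) = (-18615 - 250)*(6987 + 30092) = -18865*37079 = -699495335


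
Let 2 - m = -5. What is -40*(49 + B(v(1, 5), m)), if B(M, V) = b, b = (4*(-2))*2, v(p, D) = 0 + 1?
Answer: -1320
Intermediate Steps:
v(p, D) = 1
m = 7 (m = 2 - 1*(-5) = 2 + 5 = 7)
b = -16 (b = -8*2 = -16)
B(M, V) = -16
-40*(49 + B(v(1, 5), m)) = -40*(49 - 16) = -40*33 = -1320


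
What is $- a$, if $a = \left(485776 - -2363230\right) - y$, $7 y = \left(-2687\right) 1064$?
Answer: $-3257430$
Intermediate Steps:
$y = -408424$ ($y = \frac{\left(-2687\right) 1064}{7} = \frac{1}{7} \left(-2858968\right) = -408424$)
$a = 3257430$ ($a = \left(485776 - -2363230\right) - -408424 = \left(485776 + 2363230\right) + 408424 = 2849006 + 408424 = 3257430$)
$- a = \left(-1\right) 3257430 = -3257430$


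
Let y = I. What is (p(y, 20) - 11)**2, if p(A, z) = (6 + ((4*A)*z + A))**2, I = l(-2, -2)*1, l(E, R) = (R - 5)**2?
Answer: 249659402776996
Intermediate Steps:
l(E, R) = (-5 + R)**2
I = 49 (I = (-5 - 2)**2*1 = (-7)**2*1 = 49*1 = 49)
y = 49
p(A, z) = (6 + A + 4*A*z)**2 (p(A, z) = (6 + (4*A*z + A))**2 = (6 + (A + 4*A*z))**2 = (6 + A + 4*A*z)**2)
(p(y, 20) - 11)**2 = ((6 + 49 + 4*49*20)**2 - 11)**2 = ((6 + 49 + 3920)**2 - 11)**2 = (3975**2 - 11)**2 = (15800625 - 11)**2 = 15800614**2 = 249659402776996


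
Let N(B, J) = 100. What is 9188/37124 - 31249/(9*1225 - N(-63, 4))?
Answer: -264927244/101394925 ≈ -2.6128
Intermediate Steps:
9188/37124 - 31249/(9*1225 - N(-63, 4)) = 9188/37124 - 31249/(9*1225 - 1*100) = 9188*(1/37124) - 31249/(11025 - 100) = 2297/9281 - 31249/10925 = -264927244/101394925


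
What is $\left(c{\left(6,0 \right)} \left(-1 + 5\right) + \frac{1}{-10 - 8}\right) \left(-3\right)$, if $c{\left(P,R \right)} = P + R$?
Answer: $- \frac{431}{6} \approx -71.833$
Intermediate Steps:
$\left(c{\left(6,0 \right)} \left(-1 + 5\right) + \frac{1}{-10 - 8}\right) \left(-3\right) = \left(\left(6 + 0\right) \left(-1 + 5\right) + \frac{1}{-10 - 8}\right) \left(-3\right) = \left(6 \cdot 4 + \frac{1}{-18}\right) \left(-3\right) = \left(24 - \frac{1}{18}\right) \left(-3\right) = \frac{431}{18} \left(-3\right) = - \frac{431}{6}$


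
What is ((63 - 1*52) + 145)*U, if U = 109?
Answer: 17004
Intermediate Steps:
((63 - 1*52) + 145)*U = ((63 - 1*52) + 145)*109 = ((63 - 52) + 145)*109 = (11 + 145)*109 = 156*109 = 17004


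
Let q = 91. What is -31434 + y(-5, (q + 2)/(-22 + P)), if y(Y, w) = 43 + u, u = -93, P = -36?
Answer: -31484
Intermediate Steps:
y(Y, w) = -50 (y(Y, w) = 43 - 93 = -50)
-31434 + y(-5, (q + 2)/(-22 + P)) = -31434 - 50 = -31484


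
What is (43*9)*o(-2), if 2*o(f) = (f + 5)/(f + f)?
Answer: -1161/8 ≈ -145.13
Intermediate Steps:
o(f) = (5 + f)/(4*f) (o(f) = ((f + 5)/(f + f))/2 = ((5 + f)/((2*f)))/2 = ((5 + f)*(1/(2*f)))/2 = ((5 + f)/(2*f))/2 = (5 + f)/(4*f))
(43*9)*o(-2) = (43*9)*((¼)*(5 - 2)/(-2)) = 387*((¼)*(-½)*3) = 387*(-3/8) = -1161/8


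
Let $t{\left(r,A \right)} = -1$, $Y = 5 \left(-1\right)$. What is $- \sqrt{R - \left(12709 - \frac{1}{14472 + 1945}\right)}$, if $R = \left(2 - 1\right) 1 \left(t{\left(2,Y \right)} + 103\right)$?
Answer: $- \frac{i \sqrt{3397812010206}}{16417} \approx - 112.28 i$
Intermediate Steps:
$Y = -5$
$R = 102$ ($R = \left(2 - 1\right) 1 \left(-1 + 103\right) = 1 \cdot 1 \cdot 102 = 1 \cdot 102 = 102$)
$- \sqrt{R - \left(12709 - \frac{1}{14472 + 1945}\right)} = - \sqrt{102 - \left(12709 - \frac{1}{14472 + 1945}\right)} = - \sqrt{102 - \left(12709 - \frac{1}{16417}\right)} = - \sqrt{102 + \left(-12709 + \frac{1}{16417}\right)} = - \sqrt{102 - \frac{208643652}{16417}} = - \sqrt{- \frac{206969118}{16417}} = - \frac{i \sqrt{3397812010206}}{16417}$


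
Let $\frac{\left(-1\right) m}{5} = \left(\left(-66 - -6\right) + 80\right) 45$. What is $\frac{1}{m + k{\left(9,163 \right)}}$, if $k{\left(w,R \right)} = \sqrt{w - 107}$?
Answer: $- \frac{2250}{10125049} - \frac{7 i \sqrt{2}}{20250098} \approx -0.00022222 - 4.8886 \cdot 10^{-7} i$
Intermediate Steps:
$k{\left(w,R \right)} = \sqrt{-107 + w}$
$m = -4500$ ($m = - 5 \left(\left(-66 - -6\right) + 80\right) 45 = - 5 \left(\left(-66 + 6\right) + 80\right) 45 = - 5 \left(-60 + 80\right) 45 = - 5 \cdot 20 \cdot 45 = \left(-5\right) 900 = -4500$)
$\frac{1}{m + k{\left(9,163 \right)}} = \frac{1}{-4500 + \sqrt{-107 + 9}} = \frac{1}{-4500 + \sqrt{-98}} = \frac{1}{-4500 + 7 i \sqrt{2}}$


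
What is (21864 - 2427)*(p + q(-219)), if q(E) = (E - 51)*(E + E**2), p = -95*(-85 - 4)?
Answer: -250385198745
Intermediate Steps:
p = 8455 (p = -95*(-89) = 8455)
q(E) = (-51 + E)*(E + E**2)
(21864 - 2427)*(p + q(-219)) = (21864 - 2427)*(8455 - 219*(-51 + (-219)**2 - 50*(-219))) = 19437*(8455 - 219*(-51 + 47961 + 10950)) = 19437*(8455 - 219*58860) = 19437*(8455 - 12890340) = 19437*(-12881885) = -250385198745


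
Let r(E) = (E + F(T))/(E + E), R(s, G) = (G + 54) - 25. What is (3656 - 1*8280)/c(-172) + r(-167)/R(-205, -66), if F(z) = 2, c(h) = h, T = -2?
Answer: 14278753/531394 ≈ 26.870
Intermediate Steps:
R(s, G) = 29 + G (R(s, G) = (54 + G) - 25 = 29 + G)
r(E) = (2 + E)/(2*E) (r(E) = (E + 2)/(E + E) = (2 + E)/((2*E)) = (2 + E)*(1/(2*E)) = (2 + E)/(2*E))
(3656 - 1*8280)/c(-172) + r(-167)/R(-205, -66) = (3656 - 1*8280)/(-172) + ((½)*(2 - 167)/(-167))/(29 - 66) = (3656 - 8280)*(-1/172) + ((½)*(-1/167)*(-165))/(-37) = -4624*(-1/172) + (165/334)*(-1/37) = 1156/43 - 165/12358 = 14278753/531394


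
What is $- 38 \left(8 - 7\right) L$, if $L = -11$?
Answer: $418$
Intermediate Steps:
$- 38 \left(8 - 7\right) L = - 38 \left(8 - 7\right) \left(-11\right) = \left(-38\right) 1 \left(-11\right) = \left(-38\right) \left(-11\right) = 418$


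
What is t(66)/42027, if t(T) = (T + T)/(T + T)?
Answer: 1/42027 ≈ 2.3794e-5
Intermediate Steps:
t(T) = 1 (t(T) = (2*T)/((2*T)) = (2*T)*(1/(2*T)) = 1)
t(66)/42027 = 1/42027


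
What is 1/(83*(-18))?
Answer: -1/1494 ≈ -0.00066934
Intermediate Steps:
1/(83*(-18)) = 1/(-1494) = -1/1494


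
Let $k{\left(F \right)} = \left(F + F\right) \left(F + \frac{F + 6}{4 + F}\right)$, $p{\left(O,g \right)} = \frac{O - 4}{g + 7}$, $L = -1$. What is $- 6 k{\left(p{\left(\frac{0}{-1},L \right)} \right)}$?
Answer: $\frac{112}{15} \approx 7.4667$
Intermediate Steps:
$p{\left(O,g \right)} = \frac{-4 + O}{7 + g}$
$k{\left(F \right)} = 2 F \left(F + \frac{6 + F}{4 + F}\right)$
$- 6 k{\left(p{\left(\frac{0}{-1},L \right)} \right)} = - 6 \frac{2 \frac{-4 + \frac{0}{-1}}{7 - 1} \left(6 + \left(\frac{-4 + \frac{0}{-1}}{7 - 1}\right)^{2} + 5 \frac{-4 + \frac{0}{-1}}{7 - 1}\right)}{4 + \frac{-4 + \frac{0}{-1}}{7 - 1}} = - 6 \frac{2 \frac{-4 + 0 \left(-1\right)}{6} \left(6 + \left(\frac{-4 + 0 \left(-1\right)}{6}\right)^{2} + 5 \frac{-4 + 0 \left(-1\right)}{6}\right)}{4 + \frac{-4 + 0 \left(-1\right)}{6}} = - 6 \frac{2 \frac{-4 + 0}{6} \left(6 + \left(\frac{-4 + 0}{6}\right)^{2} + 5 \frac{-4 + 0}{6}\right)}{4 + \frac{-4 + 0}{6}} = - 6 \frac{2 \cdot \frac{1}{6} \left(-4\right) \left(6 + \left(\frac{1}{6} \left(-4\right)\right)^{2} + 5 \cdot \frac{1}{6} \left(-4\right)\right)}{4 + \frac{1}{6} \left(-4\right)} = - 6 \cdot 2 \left(- \frac{2}{3}\right) \frac{1}{4 - \frac{2}{3}} \left(6 + \left(- \frac{2}{3}\right)^{2} + 5 \left(- \frac{2}{3}\right)\right) = - 6 \cdot 2 \left(- \frac{2}{3}\right) \frac{1}{\frac{10}{3}} \left(6 + \frac{4}{9} - \frac{10}{3}\right) = - 6 \cdot 2 \left(- \frac{2}{3}\right) \frac{3}{10} \cdot \frac{28}{9} = \left(-6\right) \left(- \frac{56}{45}\right) = \frac{112}{15}$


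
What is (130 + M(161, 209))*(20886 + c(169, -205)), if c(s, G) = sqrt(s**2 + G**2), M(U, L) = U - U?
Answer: 2715180 + 130*sqrt(70586) ≈ 2.7497e+6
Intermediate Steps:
M(U, L) = 0
c(s, G) = sqrt(G**2 + s**2)
(130 + M(161, 209))*(20886 + c(169, -205)) = (130 + 0)*(20886 + sqrt((-205)**2 + 169**2)) = 130*(20886 + sqrt(42025 + 28561)) = 130*(20886 + sqrt(70586)) = 2715180 + 130*sqrt(70586)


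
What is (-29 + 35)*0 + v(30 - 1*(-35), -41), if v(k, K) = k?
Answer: 65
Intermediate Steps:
(-29 + 35)*0 + v(30 - 1*(-35), -41) = (-29 + 35)*0 + (30 - 1*(-35)) = 6*0 + (30 + 35) = 0 + 65 = 65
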